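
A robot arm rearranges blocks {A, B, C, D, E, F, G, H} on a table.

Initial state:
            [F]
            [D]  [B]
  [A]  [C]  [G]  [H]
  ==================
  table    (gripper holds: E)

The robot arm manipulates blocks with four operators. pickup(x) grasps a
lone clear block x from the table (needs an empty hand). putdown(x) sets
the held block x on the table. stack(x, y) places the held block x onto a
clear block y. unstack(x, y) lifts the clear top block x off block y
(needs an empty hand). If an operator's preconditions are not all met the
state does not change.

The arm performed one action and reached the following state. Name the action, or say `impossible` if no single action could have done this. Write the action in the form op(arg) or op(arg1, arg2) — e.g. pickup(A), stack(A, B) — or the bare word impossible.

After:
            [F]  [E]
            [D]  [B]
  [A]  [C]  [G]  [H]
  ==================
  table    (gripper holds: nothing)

target: towers=[A; C; G/D/F; H/B/E] holding=-
        putdown(E) → towers=[A; C; E; G/D/F; H/B] holding=-
       stack(E, A) → towers=[A/E; C; G/D/F; H/B] holding=-
       stack(E, B) → towers=[A; C; G/D/F; H/B/E] holding=-  ← match
       stack(E, F) → towers=[A; C; G/D/F/E; H/B] holding=-
       stack(E, C) → towers=[A; C/E; G/D/F; H/B] holding=-

stack(E, B)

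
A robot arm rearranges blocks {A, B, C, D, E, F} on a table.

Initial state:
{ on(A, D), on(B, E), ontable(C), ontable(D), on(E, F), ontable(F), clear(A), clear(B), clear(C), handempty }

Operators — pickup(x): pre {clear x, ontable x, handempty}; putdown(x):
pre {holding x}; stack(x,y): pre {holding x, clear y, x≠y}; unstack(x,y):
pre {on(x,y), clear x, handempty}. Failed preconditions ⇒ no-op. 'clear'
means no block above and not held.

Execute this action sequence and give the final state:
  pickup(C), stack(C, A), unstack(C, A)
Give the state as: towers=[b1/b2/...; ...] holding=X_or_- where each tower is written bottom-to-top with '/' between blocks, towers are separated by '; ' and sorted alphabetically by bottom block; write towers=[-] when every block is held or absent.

step 1 (pickup(C)): towers=[D/A; F/E/B] holding=C
step 2 (stack(C, A)): towers=[D/A/C; F/E/B] holding=-
step 3 (unstack(C, A)): towers=[D/A; F/E/B] holding=C

towers=[D/A; F/E/B] holding=C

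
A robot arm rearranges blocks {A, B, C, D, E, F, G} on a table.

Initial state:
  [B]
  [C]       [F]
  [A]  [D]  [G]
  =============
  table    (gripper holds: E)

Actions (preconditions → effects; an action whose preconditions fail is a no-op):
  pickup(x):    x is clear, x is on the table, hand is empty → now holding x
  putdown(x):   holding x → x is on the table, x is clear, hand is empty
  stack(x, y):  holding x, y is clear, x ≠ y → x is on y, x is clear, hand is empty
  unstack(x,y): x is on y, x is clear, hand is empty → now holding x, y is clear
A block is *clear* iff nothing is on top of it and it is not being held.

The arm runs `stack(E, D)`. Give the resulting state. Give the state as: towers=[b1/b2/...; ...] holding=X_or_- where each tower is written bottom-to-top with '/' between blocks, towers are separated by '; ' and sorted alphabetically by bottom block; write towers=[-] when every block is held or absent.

before: towers=[A/C/B; D; G/F] holding=E
pre[stack(E, D)]: holding(E) yes, clear(D) yes, E≠D yes
all met → apply stack(E, D)
after:  towers=[A/C/B; D/E; G/F] holding=-

towers=[A/C/B; D/E; G/F] holding=-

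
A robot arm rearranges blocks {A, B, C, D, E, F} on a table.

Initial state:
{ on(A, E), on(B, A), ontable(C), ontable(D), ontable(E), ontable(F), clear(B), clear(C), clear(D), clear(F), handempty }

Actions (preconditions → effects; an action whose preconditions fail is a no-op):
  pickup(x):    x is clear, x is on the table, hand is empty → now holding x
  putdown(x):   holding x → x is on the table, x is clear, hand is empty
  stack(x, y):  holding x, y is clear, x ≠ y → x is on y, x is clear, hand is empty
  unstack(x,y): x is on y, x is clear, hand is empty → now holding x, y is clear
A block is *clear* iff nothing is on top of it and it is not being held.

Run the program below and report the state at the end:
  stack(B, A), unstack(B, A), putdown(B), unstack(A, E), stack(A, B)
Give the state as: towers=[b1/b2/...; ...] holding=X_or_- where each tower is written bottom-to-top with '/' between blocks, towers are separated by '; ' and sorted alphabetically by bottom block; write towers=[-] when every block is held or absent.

towers=[B/A; C; D; E; F] holding=-

step 1 (stack(B, A)) [no-op]: towers=[C; D; E/A/B; F] holding=-
step 2 (unstack(B, A)): towers=[C; D; E/A; F] holding=B
step 3 (putdown(B)): towers=[B; C; D; E/A; F] holding=-
step 4 (unstack(A, E)): towers=[B; C; D; E; F] holding=A
step 5 (stack(A, B)): towers=[B/A; C; D; E; F] holding=-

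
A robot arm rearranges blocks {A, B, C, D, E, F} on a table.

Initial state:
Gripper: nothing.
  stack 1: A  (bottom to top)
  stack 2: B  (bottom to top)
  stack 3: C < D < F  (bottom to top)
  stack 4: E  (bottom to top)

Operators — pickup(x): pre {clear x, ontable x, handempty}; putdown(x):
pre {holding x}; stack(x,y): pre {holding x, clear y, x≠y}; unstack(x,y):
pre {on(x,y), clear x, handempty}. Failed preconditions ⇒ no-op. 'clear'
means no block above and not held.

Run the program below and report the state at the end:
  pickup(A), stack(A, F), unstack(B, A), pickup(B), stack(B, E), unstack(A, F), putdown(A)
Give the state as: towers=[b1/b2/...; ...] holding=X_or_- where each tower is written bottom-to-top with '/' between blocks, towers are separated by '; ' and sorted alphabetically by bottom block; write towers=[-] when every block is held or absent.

towers=[A; C/D/F; E/B] holding=-

step 1 (pickup(A)): towers=[B; C/D/F; E] holding=A
step 2 (stack(A, F)): towers=[B; C/D/F/A; E] holding=-
step 3 (unstack(B, A)) [no-op]: towers=[B; C/D/F/A; E] holding=-
step 4 (pickup(B)): towers=[C/D/F/A; E] holding=B
step 5 (stack(B, E)): towers=[C/D/F/A; E/B] holding=-
step 6 (unstack(A, F)): towers=[C/D/F; E/B] holding=A
step 7 (putdown(A)): towers=[A; C/D/F; E/B] holding=-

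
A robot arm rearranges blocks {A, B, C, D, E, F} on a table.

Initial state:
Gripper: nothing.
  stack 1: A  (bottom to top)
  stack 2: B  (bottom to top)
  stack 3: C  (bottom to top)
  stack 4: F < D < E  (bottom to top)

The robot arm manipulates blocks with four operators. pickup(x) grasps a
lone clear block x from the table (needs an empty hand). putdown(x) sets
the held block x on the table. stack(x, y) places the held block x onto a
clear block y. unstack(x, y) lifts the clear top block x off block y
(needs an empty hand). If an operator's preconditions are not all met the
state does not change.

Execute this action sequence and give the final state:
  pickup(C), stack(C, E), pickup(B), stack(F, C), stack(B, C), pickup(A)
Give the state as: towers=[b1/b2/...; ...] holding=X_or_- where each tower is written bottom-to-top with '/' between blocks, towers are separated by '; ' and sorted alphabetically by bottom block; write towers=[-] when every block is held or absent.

towers=[F/D/E/C/B] holding=A

step 1 (pickup(C)): towers=[A; B; F/D/E] holding=C
step 2 (stack(C, E)): towers=[A; B; F/D/E/C] holding=-
step 3 (pickup(B)): towers=[A; F/D/E/C] holding=B
step 4 (stack(F, C)) [no-op]: towers=[A; F/D/E/C] holding=B
step 5 (stack(B, C)): towers=[A; F/D/E/C/B] holding=-
step 6 (pickup(A)): towers=[F/D/E/C/B] holding=A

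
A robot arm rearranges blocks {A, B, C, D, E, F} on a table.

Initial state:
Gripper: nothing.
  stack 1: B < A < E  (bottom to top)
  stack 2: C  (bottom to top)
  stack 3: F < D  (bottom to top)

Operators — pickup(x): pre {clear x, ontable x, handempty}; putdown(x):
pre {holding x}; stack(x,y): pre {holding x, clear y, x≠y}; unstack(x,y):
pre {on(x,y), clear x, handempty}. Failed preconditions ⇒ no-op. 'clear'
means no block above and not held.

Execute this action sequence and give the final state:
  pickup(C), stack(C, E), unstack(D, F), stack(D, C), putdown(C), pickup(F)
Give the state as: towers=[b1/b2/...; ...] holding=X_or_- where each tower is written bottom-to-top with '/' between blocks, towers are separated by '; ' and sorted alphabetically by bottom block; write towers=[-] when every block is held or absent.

towers=[B/A/E/C/D] holding=F

step 1 (pickup(C)): towers=[B/A/E; F/D] holding=C
step 2 (stack(C, E)): towers=[B/A/E/C; F/D] holding=-
step 3 (unstack(D, F)): towers=[B/A/E/C; F] holding=D
step 4 (stack(D, C)): towers=[B/A/E/C/D; F] holding=-
step 5 (putdown(C)) [no-op]: towers=[B/A/E/C/D; F] holding=-
step 6 (pickup(F)): towers=[B/A/E/C/D] holding=F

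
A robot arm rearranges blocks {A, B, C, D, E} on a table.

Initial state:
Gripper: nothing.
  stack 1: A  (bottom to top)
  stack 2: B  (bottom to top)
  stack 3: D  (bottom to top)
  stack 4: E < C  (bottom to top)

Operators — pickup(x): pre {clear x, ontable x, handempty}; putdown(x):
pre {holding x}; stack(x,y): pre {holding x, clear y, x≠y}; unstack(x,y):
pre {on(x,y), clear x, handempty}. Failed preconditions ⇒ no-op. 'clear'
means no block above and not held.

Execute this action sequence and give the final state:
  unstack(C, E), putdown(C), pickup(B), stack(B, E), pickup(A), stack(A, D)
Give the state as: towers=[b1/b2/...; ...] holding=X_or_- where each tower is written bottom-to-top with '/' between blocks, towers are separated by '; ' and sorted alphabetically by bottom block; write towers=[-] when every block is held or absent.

step 1 (unstack(C, E)): towers=[A; B; D; E] holding=C
step 2 (putdown(C)): towers=[A; B; C; D; E] holding=-
step 3 (pickup(B)): towers=[A; C; D; E] holding=B
step 4 (stack(B, E)): towers=[A; C; D; E/B] holding=-
step 5 (pickup(A)): towers=[C; D; E/B] holding=A
step 6 (stack(A, D)): towers=[C; D/A; E/B] holding=-

towers=[C; D/A; E/B] holding=-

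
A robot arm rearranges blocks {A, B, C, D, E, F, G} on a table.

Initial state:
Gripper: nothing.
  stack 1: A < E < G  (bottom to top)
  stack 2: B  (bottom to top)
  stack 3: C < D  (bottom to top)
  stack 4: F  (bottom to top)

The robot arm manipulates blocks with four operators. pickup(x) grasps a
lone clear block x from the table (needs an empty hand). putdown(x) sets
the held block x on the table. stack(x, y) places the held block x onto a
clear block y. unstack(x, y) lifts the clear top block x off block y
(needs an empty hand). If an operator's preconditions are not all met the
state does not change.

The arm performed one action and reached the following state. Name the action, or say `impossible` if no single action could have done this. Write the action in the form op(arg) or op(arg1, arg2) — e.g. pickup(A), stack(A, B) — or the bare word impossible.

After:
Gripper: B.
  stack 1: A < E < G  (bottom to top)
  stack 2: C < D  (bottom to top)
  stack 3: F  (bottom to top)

target: towers=[A/E/G; C/D; F] holding=B
         pickup(B) → towers=[A/E/G; C/D; F] holding=B  ← match
         pickup(F) → towers=[A/E/G; B; C/D] holding=F
     unstack(G, E) → towers=[A/E; B; C/D; F] holding=G
     unstack(D, C) → towers=[A/E/G; B; C; F] holding=D

pickup(B)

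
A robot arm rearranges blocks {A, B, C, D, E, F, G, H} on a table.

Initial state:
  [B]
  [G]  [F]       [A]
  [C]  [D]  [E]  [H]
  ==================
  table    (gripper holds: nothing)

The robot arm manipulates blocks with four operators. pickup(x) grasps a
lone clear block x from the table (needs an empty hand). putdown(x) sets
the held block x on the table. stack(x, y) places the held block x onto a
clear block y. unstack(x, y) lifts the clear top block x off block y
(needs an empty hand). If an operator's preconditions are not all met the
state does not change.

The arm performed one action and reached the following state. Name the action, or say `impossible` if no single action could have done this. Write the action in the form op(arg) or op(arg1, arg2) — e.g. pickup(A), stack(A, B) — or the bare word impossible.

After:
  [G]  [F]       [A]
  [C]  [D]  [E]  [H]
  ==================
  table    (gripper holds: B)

unstack(B, G)

target: towers=[C/G; D/F; E; H/A] holding=B
     unstack(A, H) → towers=[C/G/B; D/F; E; H] holding=A
         pickup(E) → towers=[C/G/B; D/F; H/A] holding=E
     unstack(B, G) → towers=[C/G; D/F; E; H/A] holding=B  ← match
     unstack(F, D) → towers=[C/G/B; D; E; H/A] holding=F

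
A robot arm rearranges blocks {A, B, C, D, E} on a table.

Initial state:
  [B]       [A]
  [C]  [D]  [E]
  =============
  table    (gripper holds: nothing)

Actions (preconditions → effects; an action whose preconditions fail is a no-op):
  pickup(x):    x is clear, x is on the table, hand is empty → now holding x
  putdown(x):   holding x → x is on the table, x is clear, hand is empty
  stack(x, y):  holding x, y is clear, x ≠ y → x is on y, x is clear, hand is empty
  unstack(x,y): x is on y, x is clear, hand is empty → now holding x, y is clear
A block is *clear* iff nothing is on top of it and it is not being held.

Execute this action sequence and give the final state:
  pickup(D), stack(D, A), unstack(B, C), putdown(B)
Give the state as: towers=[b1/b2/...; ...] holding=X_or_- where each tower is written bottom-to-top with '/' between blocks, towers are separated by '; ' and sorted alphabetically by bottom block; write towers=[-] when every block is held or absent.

towers=[B; C; E/A/D] holding=-

step 1 (pickup(D)): towers=[C/B; E/A] holding=D
step 2 (stack(D, A)): towers=[C/B; E/A/D] holding=-
step 3 (unstack(B, C)): towers=[C; E/A/D] holding=B
step 4 (putdown(B)): towers=[B; C; E/A/D] holding=-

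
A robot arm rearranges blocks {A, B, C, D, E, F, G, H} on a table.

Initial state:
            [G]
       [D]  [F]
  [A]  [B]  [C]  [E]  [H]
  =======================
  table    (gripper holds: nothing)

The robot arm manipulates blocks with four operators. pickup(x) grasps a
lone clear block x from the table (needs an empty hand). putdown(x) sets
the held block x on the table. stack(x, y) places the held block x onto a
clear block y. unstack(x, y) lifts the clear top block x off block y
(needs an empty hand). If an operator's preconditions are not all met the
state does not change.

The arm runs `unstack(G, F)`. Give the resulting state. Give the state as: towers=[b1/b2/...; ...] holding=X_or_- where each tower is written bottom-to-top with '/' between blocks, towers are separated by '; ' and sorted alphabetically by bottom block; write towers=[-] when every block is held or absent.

towers=[A; B/D; C/F; E; H] holding=G

before: towers=[A; B/D; C/F/G; E; H] holding=-
pre[unstack(G, F)]: on(G,F) ok, clear(G) ok, handempty ok
all met → apply unstack(G, F)
after:  towers=[A; B/D; C/F; E; H] holding=G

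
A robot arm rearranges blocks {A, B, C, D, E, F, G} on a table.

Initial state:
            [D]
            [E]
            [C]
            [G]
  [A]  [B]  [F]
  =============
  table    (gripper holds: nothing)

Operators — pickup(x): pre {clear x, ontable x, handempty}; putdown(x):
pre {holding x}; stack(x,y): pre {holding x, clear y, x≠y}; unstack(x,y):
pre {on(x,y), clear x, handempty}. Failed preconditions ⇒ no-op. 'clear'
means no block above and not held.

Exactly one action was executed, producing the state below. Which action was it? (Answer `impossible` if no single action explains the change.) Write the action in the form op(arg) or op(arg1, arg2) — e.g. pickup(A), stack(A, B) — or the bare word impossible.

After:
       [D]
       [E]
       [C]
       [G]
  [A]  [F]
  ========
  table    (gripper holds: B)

pickup(B)

target: towers=[A; F/G/C/E/D] holding=B
         pickup(B) → towers=[A; F/G/C/E/D] holding=B  ← match
     unstack(D, E) → towers=[A; B; F/G/C/E] holding=D
         pickup(A) → towers=[B; F/G/C/E/D] holding=A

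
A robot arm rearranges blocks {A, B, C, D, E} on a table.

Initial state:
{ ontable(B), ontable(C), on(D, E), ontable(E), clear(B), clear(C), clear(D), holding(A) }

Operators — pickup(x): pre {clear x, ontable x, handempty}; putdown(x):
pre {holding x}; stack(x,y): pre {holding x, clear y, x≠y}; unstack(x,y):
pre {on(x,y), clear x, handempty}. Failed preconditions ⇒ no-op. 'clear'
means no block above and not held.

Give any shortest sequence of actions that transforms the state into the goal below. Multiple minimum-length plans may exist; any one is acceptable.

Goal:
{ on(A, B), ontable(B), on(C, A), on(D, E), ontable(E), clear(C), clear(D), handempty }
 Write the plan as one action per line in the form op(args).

stack(A, B)
pickup(C)
stack(C, A)

step 1 (stack(A, B)): towers=[B/A; C; E/D] holding=-
step 2 (pickup(C)): towers=[B/A; E/D] holding=C
step 3 (stack(C, A)): towers=[B/A/C; E/D] holding=-
goal check: towers=[B/A/C; E/D] holding=- — reached (length 3, optimal by BFS)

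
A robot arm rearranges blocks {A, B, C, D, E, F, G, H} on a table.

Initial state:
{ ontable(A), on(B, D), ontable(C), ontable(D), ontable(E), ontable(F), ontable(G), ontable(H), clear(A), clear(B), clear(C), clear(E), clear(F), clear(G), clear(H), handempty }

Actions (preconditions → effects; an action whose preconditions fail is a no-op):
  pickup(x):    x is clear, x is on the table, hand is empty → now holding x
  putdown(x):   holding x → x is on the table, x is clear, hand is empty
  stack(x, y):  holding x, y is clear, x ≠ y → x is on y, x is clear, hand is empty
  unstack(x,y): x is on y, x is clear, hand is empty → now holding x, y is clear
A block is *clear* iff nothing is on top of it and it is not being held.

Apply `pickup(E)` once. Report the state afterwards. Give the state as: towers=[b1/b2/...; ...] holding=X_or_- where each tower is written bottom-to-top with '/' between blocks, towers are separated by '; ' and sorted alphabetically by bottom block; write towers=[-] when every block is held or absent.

before: towers=[A; C; D/B; E; F; G; H] holding=-
pre[pickup(E)]: clear(E) ok, ontable(E) ok, handempty ok
all met → apply pickup(E)
after:  towers=[A; C; D/B; F; G; H] holding=E

towers=[A; C; D/B; F; G; H] holding=E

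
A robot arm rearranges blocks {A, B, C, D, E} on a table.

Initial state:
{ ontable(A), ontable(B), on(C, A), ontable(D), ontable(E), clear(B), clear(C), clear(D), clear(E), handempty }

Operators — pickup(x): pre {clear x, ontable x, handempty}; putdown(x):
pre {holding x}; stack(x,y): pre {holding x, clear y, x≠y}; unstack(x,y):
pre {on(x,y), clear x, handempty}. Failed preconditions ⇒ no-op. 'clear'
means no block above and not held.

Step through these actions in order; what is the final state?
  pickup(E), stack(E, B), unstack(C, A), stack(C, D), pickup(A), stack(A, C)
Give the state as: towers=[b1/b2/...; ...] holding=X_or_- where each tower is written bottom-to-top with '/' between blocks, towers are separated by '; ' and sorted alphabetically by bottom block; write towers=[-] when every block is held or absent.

step 1 (pickup(E)): towers=[A/C; B; D] holding=E
step 2 (stack(E, B)): towers=[A/C; B/E; D] holding=-
step 3 (unstack(C, A)): towers=[A; B/E; D] holding=C
step 4 (stack(C, D)): towers=[A; B/E; D/C] holding=-
step 5 (pickup(A)): towers=[B/E; D/C] holding=A
step 6 (stack(A, C)): towers=[B/E; D/C/A] holding=-

towers=[B/E; D/C/A] holding=-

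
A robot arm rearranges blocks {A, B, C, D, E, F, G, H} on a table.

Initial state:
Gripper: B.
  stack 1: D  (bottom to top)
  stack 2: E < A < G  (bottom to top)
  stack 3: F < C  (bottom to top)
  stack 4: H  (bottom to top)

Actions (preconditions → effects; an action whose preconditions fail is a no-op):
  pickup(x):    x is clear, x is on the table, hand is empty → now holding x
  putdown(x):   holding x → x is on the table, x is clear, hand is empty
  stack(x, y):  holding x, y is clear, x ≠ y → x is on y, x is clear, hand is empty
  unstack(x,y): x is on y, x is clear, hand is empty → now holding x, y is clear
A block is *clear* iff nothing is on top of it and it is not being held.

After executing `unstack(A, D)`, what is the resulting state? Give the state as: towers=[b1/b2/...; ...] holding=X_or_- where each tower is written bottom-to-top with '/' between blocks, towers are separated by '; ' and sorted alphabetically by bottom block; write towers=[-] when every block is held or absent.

before: towers=[D; E/A/G; F/C; H] holding=B
pre[unstack(A, D)]: on(A,D) ✗, clear(A) ✗, handempty ✗
on(A,D), clear(A), handempty unmet → unstack(A, D) is a no-op
after:  towers=[D; E/A/G; F/C; H] holding=B

towers=[D; E/A/G; F/C; H] holding=B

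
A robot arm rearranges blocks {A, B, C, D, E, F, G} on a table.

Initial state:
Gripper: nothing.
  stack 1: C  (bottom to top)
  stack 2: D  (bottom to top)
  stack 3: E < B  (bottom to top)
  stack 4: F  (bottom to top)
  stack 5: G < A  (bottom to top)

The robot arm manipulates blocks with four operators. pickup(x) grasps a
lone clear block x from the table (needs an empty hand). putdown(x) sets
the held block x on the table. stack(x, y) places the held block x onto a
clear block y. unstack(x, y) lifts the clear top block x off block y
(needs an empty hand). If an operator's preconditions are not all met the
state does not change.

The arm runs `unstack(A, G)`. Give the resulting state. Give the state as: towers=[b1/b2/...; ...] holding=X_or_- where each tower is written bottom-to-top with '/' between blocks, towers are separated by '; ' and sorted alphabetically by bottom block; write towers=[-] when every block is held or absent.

before: towers=[C; D; E/B; F; G/A] holding=-
pre[unstack(A, G)]: on(A,G) ✓, clear(A) ✓, handempty ✓
all met → apply unstack(A, G)
after:  towers=[C; D; E/B; F; G] holding=A

towers=[C; D; E/B; F; G] holding=A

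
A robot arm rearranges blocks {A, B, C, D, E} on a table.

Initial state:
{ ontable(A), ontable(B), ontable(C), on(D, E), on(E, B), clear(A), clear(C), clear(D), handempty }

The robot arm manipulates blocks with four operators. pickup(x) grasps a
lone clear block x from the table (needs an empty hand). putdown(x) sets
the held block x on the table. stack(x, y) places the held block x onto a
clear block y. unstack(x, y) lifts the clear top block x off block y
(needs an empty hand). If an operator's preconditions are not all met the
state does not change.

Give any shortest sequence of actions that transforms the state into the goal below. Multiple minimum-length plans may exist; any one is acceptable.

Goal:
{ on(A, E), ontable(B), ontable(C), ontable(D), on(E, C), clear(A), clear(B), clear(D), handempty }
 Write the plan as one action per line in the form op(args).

step 1 (unstack(D, E)): towers=[A; B/E; C] holding=D
step 2 (putdown(D)): towers=[A; B/E; C; D] holding=-
step 3 (unstack(E, B)): towers=[A; B; C; D] holding=E
step 4 (stack(E, C)): towers=[A; B; C/E; D] holding=-
step 5 (pickup(A)): towers=[B; C/E; D] holding=A
step 6 (stack(A, E)): towers=[B; C/E/A; D] holding=-
goal check: towers=[B; C/E/A; D] holding=- — reached (length 6, optimal by BFS)

unstack(D, E)
putdown(D)
unstack(E, B)
stack(E, C)
pickup(A)
stack(A, E)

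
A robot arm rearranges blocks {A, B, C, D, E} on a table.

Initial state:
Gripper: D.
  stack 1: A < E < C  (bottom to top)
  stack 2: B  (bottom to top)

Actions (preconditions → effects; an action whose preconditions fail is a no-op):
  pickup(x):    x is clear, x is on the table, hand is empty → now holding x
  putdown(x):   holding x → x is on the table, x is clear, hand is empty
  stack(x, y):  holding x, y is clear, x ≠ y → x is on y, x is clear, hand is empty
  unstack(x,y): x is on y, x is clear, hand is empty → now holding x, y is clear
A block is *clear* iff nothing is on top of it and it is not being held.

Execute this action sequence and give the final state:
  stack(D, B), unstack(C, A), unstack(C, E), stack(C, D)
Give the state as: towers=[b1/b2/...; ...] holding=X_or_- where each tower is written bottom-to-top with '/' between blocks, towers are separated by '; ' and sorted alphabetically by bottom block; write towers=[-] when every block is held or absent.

step 1 (stack(D, B)): towers=[A/E/C; B/D] holding=-
step 2 (unstack(C, A)) [no-op]: towers=[A/E/C; B/D] holding=-
step 3 (unstack(C, E)): towers=[A/E; B/D] holding=C
step 4 (stack(C, D)): towers=[A/E; B/D/C] holding=-

towers=[A/E; B/D/C] holding=-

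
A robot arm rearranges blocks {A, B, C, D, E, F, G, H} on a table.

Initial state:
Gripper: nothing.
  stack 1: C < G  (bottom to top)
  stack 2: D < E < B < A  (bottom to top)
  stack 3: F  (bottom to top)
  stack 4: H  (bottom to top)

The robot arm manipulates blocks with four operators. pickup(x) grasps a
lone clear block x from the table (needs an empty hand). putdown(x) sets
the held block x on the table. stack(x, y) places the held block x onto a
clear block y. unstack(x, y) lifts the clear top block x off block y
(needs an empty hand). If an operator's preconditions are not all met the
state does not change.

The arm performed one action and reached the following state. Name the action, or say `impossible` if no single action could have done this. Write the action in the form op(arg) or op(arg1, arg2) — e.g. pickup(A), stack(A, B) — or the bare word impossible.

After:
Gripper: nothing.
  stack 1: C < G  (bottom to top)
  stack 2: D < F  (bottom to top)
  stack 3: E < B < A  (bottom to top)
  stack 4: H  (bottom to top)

impossible

target: towers=[C/G; D/F; E/B/A; H] holding=-
     unstack(G, C) → towers=[C; D/E/B/A; F; H] holding=G
     unstack(A, B) → towers=[C/G; D/E/B; F; H] holding=A
         pickup(H) → towers=[C/G; D/E/B/A; F] holding=H
         pickup(F) → towers=[C/G; D/E/B/A; H] holding=F
none of the 4 applicable actions match → impossible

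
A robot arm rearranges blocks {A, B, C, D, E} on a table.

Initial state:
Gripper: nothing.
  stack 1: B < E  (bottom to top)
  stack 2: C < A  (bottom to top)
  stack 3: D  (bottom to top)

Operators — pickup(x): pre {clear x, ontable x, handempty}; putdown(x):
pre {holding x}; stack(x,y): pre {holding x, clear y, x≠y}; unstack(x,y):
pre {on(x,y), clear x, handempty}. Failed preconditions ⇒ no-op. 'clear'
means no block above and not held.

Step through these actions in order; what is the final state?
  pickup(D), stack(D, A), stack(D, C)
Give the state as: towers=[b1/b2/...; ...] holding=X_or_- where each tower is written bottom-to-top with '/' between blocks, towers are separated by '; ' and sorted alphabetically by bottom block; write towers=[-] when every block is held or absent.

towers=[B/E; C/A/D] holding=-

step 1 (pickup(D)): towers=[B/E; C/A] holding=D
step 2 (stack(D, A)): towers=[B/E; C/A/D] holding=-
step 3 (stack(D, C)) [no-op]: towers=[B/E; C/A/D] holding=-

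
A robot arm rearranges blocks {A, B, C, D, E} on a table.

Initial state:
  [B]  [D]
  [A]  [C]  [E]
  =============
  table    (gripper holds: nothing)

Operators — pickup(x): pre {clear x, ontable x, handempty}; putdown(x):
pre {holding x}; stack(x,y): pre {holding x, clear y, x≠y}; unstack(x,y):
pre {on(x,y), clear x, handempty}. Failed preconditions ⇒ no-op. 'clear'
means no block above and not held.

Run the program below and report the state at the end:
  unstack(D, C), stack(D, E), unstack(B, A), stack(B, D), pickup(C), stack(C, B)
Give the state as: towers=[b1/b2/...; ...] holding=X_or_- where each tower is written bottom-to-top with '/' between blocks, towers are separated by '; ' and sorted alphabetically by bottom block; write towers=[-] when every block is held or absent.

towers=[A; E/D/B/C] holding=-

step 1 (unstack(D, C)): towers=[A/B; C; E] holding=D
step 2 (stack(D, E)): towers=[A/B; C; E/D] holding=-
step 3 (unstack(B, A)): towers=[A; C; E/D] holding=B
step 4 (stack(B, D)): towers=[A; C; E/D/B] holding=-
step 5 (pickup(C)): towers=[A; E/D/B] holding=C
step 6 (stack(C, B)): towers=[A; E/D/B/C] holding=-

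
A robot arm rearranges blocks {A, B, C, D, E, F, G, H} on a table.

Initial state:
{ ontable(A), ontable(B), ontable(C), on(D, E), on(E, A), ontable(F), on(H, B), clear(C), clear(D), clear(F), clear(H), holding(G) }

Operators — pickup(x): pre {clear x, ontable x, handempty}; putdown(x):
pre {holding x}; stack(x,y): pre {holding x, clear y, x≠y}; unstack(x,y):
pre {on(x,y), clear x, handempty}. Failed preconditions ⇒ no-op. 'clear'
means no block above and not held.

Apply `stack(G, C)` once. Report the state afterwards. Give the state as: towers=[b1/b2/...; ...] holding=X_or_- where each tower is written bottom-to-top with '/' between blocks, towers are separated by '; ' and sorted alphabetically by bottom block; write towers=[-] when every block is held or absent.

before: towers=[A/E/D; B/H; C; F] holding=G
pre[stack(G, C)]: holding(G) ok, clear(C) ok, G≠C ok
all met → apply stack(G, C)
after:  towers=[A/E/D; B/H; C/G; F] holding=-

towers=[A/E/D; B/H; C/G; F] holding=-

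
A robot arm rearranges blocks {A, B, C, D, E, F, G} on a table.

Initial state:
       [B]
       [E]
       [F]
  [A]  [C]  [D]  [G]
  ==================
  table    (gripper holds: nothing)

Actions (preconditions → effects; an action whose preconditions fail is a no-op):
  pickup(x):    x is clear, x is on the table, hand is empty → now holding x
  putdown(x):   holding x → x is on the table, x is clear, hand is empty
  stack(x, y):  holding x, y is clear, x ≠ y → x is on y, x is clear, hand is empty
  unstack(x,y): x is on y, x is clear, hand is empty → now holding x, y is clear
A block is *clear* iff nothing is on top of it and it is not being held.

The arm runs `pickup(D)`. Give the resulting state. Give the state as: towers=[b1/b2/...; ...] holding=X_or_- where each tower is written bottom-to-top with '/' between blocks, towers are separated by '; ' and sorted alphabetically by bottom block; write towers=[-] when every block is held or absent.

before: towers=[A; C/F/E/B; D; G] holding=-
pre[pickup(D)]: clear(D) ✓, ontable(D) ✓, handempty ✓
all met → apply pickup(D)
after:  towers=[A; C/F/E/B; G] holding=D

towers=[A; C/F/E/B; G] holding=D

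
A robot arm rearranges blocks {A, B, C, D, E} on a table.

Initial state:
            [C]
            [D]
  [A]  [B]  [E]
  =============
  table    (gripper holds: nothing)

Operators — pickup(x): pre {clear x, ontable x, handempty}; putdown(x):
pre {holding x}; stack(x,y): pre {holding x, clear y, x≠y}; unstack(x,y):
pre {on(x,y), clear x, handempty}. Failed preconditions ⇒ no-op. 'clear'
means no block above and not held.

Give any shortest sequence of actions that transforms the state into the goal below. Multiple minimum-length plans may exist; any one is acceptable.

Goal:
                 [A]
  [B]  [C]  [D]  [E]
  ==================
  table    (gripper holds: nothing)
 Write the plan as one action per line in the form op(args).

unstack(C, D)
putdown(C)
unstack(D, E)
putdown(D)
pickup(A)
stack(A, E)

step 1 (unstack(C, D)): towers=[A; B; E/D] holding=C
step 2 (putdown(C)): towers=[A; B; C; E/D] holding=-
step 3 (unstack(D, E)): towers=[A; B; C; E] holding=D
step 4 (putdown(D)): towers=[A; B; C; D; E] holding=-
step 5 (pickup(A)): towers=[B; C; D; E] holding=A
step 6 (stack(A, E)): towers=[B; C; D; E/A] holding=-
goal check: towers=[B; C; D; E/A] holding=- — reached (length 6, optimal by BFS)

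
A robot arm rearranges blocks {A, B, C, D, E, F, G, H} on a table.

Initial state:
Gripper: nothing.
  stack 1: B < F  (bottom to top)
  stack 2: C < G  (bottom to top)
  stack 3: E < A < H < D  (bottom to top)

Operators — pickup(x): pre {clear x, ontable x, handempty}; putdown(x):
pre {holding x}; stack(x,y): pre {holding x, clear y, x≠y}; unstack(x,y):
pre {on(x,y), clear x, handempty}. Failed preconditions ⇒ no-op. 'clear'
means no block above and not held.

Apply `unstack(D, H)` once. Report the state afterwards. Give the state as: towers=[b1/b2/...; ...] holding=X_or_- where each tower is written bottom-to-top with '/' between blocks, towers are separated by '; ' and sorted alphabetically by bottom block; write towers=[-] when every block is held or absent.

towers=[B/F; C/G; E/A/H] holding=D

before: towers=[B/F; C/G; E/A/H/D] holding=-
pre[unstack(D, H)]: on(D,H) yes, clear(D) yes, handempty yes
all met → apply unstack(D, H)
after:  towers=[B/F; C/G; E/A/H] holding=D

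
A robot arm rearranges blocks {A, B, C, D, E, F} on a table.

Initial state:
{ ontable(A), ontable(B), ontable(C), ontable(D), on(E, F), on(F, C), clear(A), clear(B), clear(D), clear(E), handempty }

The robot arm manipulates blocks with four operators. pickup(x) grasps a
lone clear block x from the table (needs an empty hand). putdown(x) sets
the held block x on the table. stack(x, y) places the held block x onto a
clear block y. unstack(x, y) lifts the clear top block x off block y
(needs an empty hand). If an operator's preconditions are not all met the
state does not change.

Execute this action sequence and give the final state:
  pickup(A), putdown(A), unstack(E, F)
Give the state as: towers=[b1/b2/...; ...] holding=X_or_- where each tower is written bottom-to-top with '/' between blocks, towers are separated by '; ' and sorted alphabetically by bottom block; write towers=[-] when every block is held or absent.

step 1 (pickup(A)): towers=[B; C/F/E; D] holding=A
step 2 (putdown(A)): towers=[A; B; C/F/E; D] holding=-
step 3 (unstack(E, F)): towers=[A; B; C/F; D] holding=E

towers=[A; B; C/F; D] holding=E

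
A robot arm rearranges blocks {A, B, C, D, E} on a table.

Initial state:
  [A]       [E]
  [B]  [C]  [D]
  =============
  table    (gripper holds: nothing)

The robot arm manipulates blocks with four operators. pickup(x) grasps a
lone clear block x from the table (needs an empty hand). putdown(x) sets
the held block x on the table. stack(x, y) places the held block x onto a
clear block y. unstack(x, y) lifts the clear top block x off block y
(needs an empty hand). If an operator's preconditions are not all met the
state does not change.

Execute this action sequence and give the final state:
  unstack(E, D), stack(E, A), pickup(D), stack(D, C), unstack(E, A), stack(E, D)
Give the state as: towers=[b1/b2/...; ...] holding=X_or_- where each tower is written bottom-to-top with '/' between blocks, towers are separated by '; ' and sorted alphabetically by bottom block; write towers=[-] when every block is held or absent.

towers=[B/A; C/D/E] holding=-

step 1 (unstack(E, D)): towers=[B/A; C; D] holding=E
step 2 (stack(E, A)): towers=[B/A/E; C; D] holding=-
step 3 (pickup(D)): towers=[B/A/E; C] holding=D
step 4 (stack(D, C)): towers=[B/A/E; C/D] holding=-
step 5 (unstack(E, A)): towers=[B/A; C/D] holding=E
step 6 (stack(E, D)): towers=[B/A; C/D/E] holding=-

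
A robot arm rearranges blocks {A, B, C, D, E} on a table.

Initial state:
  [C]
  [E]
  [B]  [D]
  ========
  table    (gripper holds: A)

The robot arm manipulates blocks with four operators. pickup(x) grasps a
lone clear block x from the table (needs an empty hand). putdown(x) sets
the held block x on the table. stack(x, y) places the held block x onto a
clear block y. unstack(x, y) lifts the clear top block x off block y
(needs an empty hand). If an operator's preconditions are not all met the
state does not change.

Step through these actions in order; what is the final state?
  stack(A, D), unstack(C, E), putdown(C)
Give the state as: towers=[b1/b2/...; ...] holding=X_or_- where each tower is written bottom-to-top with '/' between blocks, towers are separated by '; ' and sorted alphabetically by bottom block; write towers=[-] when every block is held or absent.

step 1 (stack(A, D)): towers=[B/E/C; D/A] holding=-
step 2 (unstack(C, E)): towers=[B/E; D/A] holding=C
step 3 (putdown(C)): towers=[B/E; C; D/A] holding=-

towers=[B/E; C; D/A] holding=-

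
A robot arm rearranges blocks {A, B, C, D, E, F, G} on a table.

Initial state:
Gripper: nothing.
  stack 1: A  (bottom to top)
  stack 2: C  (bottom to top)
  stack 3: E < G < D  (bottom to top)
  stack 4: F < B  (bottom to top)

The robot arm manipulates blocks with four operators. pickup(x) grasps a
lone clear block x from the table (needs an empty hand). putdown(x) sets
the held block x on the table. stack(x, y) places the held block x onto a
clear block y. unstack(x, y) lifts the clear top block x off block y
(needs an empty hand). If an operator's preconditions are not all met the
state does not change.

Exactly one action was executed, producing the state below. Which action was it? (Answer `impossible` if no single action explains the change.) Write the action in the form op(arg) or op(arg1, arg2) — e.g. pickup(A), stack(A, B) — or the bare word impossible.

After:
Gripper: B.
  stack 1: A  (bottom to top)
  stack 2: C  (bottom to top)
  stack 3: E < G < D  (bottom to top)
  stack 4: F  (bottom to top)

target: towers=[A; C; E/G/D; F] holding=B
     unstack(B, F) → towers=[A; C; E/G/D; F] holding=B  ← match
     unstack(D, G) → towers=[A; C; E/G; F/B] holding=D
         pickup(A) → towers=[C; E/G/D; F/B] holding=A
         pickup(C) → towers=[A; E/G/D; F/B] holding=C

unstack(B, F)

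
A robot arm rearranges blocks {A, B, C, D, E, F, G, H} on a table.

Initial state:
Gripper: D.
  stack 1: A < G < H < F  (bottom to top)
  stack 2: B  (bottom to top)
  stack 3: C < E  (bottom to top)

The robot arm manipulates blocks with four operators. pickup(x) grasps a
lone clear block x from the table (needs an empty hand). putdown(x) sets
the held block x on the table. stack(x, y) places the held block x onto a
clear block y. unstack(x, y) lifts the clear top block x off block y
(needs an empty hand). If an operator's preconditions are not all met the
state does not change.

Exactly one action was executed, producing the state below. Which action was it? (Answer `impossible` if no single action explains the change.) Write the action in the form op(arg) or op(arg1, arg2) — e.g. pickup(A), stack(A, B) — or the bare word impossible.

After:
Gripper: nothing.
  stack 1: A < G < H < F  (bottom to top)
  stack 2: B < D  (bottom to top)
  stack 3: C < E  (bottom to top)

target: towers=[A/G/H/F; B/D; C/E] holding=-
        putdown(D) → towers=[A/G/H/F; B; C/E; D] holding=-
       stack(D, E) → towers=[A/G/H/F; B; C/E/D] holding=-
       stack(D, B) → towers=[A/G/H/F; B/D; C/E] holding=-  ← match
       stack(D, F) → towers=[A/G/H/F/D; B; C/E] holding=-

stack(D, B)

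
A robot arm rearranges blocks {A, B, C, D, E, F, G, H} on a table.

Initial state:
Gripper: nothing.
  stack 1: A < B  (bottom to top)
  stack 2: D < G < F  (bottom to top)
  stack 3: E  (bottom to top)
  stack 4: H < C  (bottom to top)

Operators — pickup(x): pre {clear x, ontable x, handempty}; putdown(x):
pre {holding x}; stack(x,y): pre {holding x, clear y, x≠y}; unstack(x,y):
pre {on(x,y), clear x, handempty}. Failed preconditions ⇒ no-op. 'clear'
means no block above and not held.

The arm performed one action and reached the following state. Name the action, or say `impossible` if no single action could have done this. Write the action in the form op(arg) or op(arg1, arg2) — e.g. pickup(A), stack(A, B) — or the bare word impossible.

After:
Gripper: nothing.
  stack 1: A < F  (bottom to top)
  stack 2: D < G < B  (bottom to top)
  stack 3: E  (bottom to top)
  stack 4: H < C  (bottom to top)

target: towers=[A/F; D/G/B; E; H/C] holding=-
         pickup(E) → towers=[A/B; D/G/F; H/C] holding=E
     unstack(B, A) → towers=[A; D/G/F; E; H/C] holding=B
     unstack(F, G) → towers=[A/B; D/G; E; H/C] holding=F
     unstack(C, H) → towers=[A/B; D/G/F; E; H] holding=C
none of the 4 applicable actions match → impossible

impossible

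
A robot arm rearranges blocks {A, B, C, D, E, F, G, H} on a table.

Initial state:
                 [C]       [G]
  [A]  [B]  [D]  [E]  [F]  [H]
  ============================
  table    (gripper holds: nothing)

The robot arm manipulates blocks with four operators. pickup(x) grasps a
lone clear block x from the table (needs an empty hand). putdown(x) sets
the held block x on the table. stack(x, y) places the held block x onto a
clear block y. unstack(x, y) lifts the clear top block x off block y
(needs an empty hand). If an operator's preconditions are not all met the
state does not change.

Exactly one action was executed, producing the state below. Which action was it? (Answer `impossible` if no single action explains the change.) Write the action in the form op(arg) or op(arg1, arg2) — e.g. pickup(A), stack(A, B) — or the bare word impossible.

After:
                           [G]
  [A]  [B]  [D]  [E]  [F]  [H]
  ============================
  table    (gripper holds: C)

target: towers=[A; B; D; E; F; H/G] holding=C
     unstack(G, H) → towers=[A; B; D; E/C; F; H] holding=G
         pickup(A) → towers=[B; D; E/C; F; H/G] holding=A
         pickup(B) → towers=[A; D; E/C; F; H/G] holding=B
         pickup(F) → towers=[A; B; D; E/C; H/G] holding=F
         pickup(D) → towers=[A; B; E/C; F; H/G] holding=D
     unstack(C, E) → towers=[A; B; D; E; F; H/G] holding=C  ← match

unstack(C, E)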